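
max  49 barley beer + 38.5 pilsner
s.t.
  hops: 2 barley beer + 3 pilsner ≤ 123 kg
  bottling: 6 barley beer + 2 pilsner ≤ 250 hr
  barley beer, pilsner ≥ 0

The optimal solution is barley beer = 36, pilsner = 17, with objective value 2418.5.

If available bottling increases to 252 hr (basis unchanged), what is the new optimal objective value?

At the optimum: hops uses 123 of 123 (binding); bottling uses 250 of 250 (binding).
Dual feasibility on the basic columns requires 2·y_hops + 6·y_bottling = 49, 3·y_hops + 2·y_bottling = 38.5.
This yields shadow prices y_hops = 9.5, y_bottling = 5.
Δz = y_bottling·Δb = 5 × (2) = 10, so new z* = 2418.5 + 10 = 2428.5.

2428.5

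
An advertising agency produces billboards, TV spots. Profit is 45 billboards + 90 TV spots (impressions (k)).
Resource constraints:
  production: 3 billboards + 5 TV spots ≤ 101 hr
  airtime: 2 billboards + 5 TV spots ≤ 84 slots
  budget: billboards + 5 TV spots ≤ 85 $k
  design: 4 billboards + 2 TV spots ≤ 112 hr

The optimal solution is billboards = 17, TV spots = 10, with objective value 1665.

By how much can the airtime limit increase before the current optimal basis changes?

Binding constraints: production, airtime. The basis is B = [[3,5],[2,5]] with det 5.
Per unit increase in airtime, x* moves by d = (-1, 0.6).
The basis stays optimal until budget becomes binding; allowable increase = 9 slots.

9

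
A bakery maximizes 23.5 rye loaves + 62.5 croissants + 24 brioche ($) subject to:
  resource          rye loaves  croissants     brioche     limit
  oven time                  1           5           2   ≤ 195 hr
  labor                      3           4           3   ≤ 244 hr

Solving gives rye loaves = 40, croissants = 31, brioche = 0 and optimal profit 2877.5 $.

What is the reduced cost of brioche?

Both oven time and labor are binding at x*.
Dual feasibility on the basic columns requires 1·y_oven time + 3·y_labor = 23.5, 5·y_oven time + 4·y_labor = 62.5.
Solving: y_oven time = 8.5, y_labor = 5.
Reduced cost of brioche: c₃ − yᵀa₃ = 24 − (8.5·2 + 5·3) = 24 − 32 = -8.

-8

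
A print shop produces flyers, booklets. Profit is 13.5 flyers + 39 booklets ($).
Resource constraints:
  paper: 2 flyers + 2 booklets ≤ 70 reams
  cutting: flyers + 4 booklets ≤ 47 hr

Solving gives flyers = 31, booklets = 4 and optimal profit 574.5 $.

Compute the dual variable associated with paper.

Check each constraint at x*: paper 70/70 (tight); cutting 47/47 (tight).
Dual feasibility on the basic columns requires 2·y_paper + 1·y_cutting = 13.5, 2·y_paper + 4·y_cutting = 39.
Solving: y_paper = 2.5, y_cutting = 8.5.
Shadow price of paper = 2.5.

2.5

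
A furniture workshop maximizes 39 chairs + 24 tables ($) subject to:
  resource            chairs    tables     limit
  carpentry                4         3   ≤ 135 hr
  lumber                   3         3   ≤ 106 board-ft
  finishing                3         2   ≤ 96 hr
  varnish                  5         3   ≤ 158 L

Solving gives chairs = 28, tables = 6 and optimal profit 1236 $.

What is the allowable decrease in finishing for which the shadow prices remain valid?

1.2

Binding constraints: finishing, varnish. The basis is B = [[3,2],[5,3]] with det -1.
Per unit decrease in finishing, x* moves by d = (3, -5).
The basis stays optimal until tables reaches 0; allowable decrease = 1.2 hr.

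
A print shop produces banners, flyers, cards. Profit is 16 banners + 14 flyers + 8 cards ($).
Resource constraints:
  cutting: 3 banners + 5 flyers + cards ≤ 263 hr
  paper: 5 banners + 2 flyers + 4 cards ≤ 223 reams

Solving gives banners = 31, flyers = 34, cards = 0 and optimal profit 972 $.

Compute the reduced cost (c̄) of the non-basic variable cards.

Check each constraint at x*: cutting 263/263 (tight); paper 223/223 (tight).
The binding rows give the dual system: 3·y_cutting + 5·y_paper = 16 and 5·y_cutting + 2·y_paper = 14.
Solving: y_cutting = 2, y_paper = 2.
Reduced cost of cards: c₃ − yᵀa₃ = 8 − (2·1 + 2·4) = 8 − 10 = -2.

-2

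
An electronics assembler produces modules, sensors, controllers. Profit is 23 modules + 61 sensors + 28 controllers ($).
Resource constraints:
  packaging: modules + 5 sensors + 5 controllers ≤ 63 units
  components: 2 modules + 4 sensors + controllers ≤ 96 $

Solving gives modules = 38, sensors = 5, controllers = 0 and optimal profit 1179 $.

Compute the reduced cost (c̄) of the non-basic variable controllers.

-6

Both packaging and components are binding at x*.
The binding rows give the dual system: 1·y_packaging + 2·y_components = 23 and 5·y_packaging + 4·y_components = 61.
Solving: y_packaging = 5, y_components = 9.
Reduced cost of controllers: c₃ − yᵀa₃ = 28 − (5·5 + 9·1) = 28 − 34 = -6.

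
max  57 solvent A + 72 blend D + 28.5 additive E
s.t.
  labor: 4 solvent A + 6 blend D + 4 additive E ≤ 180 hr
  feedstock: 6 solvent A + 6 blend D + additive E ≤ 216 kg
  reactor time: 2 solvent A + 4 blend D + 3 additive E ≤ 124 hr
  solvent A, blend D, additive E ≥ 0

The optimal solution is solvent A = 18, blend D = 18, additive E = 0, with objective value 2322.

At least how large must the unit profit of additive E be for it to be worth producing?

34.5

At the optimum: labor uses 180 of 180 (binding); feedstock uses 216 of 216 (binding); reactor time uses 108 of 124 (slack = 16).
Since reactor time is not tight, its dual is 0.
From A_Bᵀ y = c: 4·y_labor + 6·y_feedstock = 57; 6·y_labor + 6·y_feedstock = 72.
Solving: y_labor = 7.5, y_feedstock = 4.5.
additive E enters the basis when its profit ≥ yᵀa₃ = 7.5·4 + 4.5·1 = 34.5.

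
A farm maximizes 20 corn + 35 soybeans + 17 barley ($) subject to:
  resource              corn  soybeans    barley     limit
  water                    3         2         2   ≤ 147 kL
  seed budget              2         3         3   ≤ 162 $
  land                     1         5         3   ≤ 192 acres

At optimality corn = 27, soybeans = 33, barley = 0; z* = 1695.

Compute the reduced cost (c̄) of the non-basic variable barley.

At the optimum: water uses 147 of 147 (binding); seed budget uses 153 of 162 (slack = 9); land uses 192 of 192 (binding).
Slack constraints have shadow price 0 (complementary slackness).
Dual feasibility on the basic columns requires 3·y_water + 1·y_land = 20, 2·y_water + 5·y_land = 35.
→ y_water = 5 and y_land = 5.
Reduced cost of barley: c₃ − yᵀa₃ = 17 − (5·2 + 5·3) = 17 − 25 = -8.

-8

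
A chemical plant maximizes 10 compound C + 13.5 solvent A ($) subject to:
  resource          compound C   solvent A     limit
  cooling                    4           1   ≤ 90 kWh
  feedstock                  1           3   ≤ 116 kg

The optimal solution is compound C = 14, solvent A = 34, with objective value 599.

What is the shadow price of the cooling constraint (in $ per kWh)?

1.5

At the optimum: cooling uses 90 of 90 (binding); feedstock uses 116 of 116 (binding).
The binding rows give the dual system: 4·y_cooling + 1·y_feedstock = 10 and 1·y_cooling + 3·y_feedstock = 13.5.
This yields shadow prices y_cooling = 1.5, y_feedstock = 4.
Shadow price of cooling = 1.5.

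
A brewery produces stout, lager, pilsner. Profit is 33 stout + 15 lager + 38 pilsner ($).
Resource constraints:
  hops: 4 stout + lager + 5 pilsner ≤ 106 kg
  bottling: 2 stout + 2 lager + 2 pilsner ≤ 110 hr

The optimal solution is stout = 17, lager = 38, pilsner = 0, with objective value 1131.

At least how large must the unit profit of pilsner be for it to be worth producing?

At the optimum: hops uses 106 of 106 (binding); bottling uses 110 of 110 (binding).
From A_Bᵀ y = c: 4·y_hops + 2·y_bottling = 33; 1·y_hops + 2·y_bottling = 15.
→ y_hops = 6 and y_bottling = 4.5.
pilsner enters the basis when its profit ≥ yᵀa₃ = 6·5 + 4.5·2 = 39.

39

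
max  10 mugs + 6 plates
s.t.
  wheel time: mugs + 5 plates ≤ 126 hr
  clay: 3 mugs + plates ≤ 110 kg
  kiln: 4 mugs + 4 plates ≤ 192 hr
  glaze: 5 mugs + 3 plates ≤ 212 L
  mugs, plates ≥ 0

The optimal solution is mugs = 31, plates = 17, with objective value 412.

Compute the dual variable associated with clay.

2

At the optimum: wheel time uses 116 of 126 (slack = 10); clay uses 110 of 110 (binding); kiln uses 192 of 192 (binding); glaze uses 206 of 212 (slack = 6).
Since wheel time, glaze are not tight, their duals are 0.
From A_Bᵀ y = c: 3·y_clay + 4·y_kiln = 10; 1·y_clay + 4·y_kiln = 6.
Solving: y_clay = 2, y_kiln = 1.
Shadow price of clay = 2.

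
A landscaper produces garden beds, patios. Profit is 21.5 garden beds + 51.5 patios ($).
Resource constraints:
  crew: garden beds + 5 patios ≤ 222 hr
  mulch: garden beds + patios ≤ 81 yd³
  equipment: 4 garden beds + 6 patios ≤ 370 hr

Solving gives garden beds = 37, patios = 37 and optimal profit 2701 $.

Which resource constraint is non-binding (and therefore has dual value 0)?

mulch

crew: 222/222 (binding)
mulch: 74/81 (slack 7)
equipment: 370/370 (binding)
By complementary slackness, a constraint with positive slack has shadow price 0 → mulch.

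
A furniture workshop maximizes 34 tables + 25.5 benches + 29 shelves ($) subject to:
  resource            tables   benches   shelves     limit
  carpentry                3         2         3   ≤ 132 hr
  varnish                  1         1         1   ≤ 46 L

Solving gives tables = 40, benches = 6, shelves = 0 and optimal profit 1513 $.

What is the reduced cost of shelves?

-5

Both carpentry and varnish are binding at x*.
Dual feasibility on the basic columns requires 3·y_carpentry + 1·y_varnish = 34, 2·y_carpentry + 1·y_varnish = 25.5.
This yields shadow prices y_carpentry = 8.5, y_varnish = 8.5.
Reduced cost of shelves: c₃ − yᵀa₃ = 29 − (8.5·3 + 8.5·1) = 29 − 34 = -5.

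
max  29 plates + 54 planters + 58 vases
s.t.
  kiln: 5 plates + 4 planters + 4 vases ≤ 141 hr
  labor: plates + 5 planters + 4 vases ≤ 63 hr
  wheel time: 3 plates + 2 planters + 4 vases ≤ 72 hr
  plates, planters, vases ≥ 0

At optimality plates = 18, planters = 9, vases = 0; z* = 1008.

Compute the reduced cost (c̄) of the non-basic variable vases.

-2

Check each constraint at x*: kiln 126/141 (slack 15); labor 63/63 (tight); wheel time 72/72 (tight).
Since kiln is not tight, its dual is 0.
The binding rows give the dual system: 1·y_labor + 3·y_wheel time = 29 and 5·y_labor + 2·y_wheel time = 54.
→ y_labor = 8 and y_wheel time = 7.
Reduced cost of vases: c₃ − yᵀa₃ = 58 − (8·4 + 7·4) = 58 − 60 = -2.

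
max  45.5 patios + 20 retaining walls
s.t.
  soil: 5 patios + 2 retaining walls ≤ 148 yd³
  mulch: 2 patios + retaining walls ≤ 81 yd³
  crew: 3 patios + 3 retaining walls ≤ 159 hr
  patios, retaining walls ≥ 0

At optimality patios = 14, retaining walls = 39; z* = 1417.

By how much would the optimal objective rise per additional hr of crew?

1

Binding: soil and crew. Non-binding: mulch (14 unused).
By complementary slackness, y = 0 for the non-binding constraint.
Dual feasibility on the basic columns requires 5·y_soil + 3·y_crew = 45.5, 2·y_soil + 3·y_crew = 20.
Solving: y_soil = 8.5, y_crew = 1.
Shadow price of crew = 1.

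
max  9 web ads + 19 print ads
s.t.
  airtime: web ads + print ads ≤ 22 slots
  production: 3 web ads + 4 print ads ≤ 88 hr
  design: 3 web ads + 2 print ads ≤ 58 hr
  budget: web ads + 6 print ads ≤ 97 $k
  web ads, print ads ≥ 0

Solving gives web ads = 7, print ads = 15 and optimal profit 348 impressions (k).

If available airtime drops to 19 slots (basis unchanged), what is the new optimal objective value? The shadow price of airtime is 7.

Δb = -3, so new z* = 348 + (7)·(-3) = 348 − 21 = 327.

327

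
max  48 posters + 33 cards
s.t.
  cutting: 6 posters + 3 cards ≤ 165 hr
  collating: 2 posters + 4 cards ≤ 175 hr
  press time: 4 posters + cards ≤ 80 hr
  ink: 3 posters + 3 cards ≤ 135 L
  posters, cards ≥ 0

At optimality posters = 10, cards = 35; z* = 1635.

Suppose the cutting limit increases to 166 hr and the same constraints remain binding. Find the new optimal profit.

At the optimum: cutting uses 165 of 165 (binding); collating uses 160 of 175 (slack = 15); press time uses 75 of 80 (slack = 5); ink uses 135 of 135 (binding).
By complementary slackness, y = 0 for the non-binding constraints.
The binding rows give the dual system: 6·y_cutting + 3·y_ink = 48 and 3·y_cutting + 3·y_ink = 33.
Solving: y_cutting = 5, y_ink = 6.
Δz = y_cutting·Δb = 5 × (1) = 5, so new z* = 1635 + 5 = 1640.

1640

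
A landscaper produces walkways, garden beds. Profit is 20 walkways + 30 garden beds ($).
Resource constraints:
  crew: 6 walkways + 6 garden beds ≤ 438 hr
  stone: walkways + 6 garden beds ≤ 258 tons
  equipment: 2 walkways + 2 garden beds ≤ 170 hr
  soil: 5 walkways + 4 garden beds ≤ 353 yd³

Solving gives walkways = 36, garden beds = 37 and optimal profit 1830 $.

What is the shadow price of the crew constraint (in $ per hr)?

3

At the optimum: crew uses 438 of 438 (binding); stone uses 258 of 258 (binding); equipment uses 146 of 170 (slack = 24); soil uses 328 of 353 (slack = 25).
Since equipment, soil are not tight, their duals are 0.
From A_Bᵀ y = c: 6·y_crew + 1·y_stone = 20; 6·y_crew + 6·y_stone = 30.
→ y_crew = 3 and y_stone = 2.
Shadow price of crew = 3.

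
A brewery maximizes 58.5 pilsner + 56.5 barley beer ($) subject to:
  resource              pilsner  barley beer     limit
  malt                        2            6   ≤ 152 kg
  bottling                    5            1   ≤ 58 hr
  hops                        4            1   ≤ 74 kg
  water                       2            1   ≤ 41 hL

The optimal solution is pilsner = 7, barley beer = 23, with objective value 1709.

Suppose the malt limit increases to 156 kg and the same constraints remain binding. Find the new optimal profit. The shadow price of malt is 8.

Δb = 4, so new z* = 1709 + (8)·(4) = 1709 + 32 = 1741.

1741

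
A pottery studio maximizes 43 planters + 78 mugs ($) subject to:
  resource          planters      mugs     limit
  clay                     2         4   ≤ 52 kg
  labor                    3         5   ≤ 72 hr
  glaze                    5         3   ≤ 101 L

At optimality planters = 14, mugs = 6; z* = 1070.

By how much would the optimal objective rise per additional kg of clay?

Check each constraint at x*: clay 52/52 (tight); labor 72/72 (tight); glaze 88/101 (slack 13).
Since glaze is not tight, its dual is 0.
From A_Bᵀ y = c: 2·y_clay + 3·y_labor = 43; 4·y_clay + 5·y_labor = 78.
→ y_clay = 9.5 and y_labor = 8.
Shadow price of clay = 9.5.

9.5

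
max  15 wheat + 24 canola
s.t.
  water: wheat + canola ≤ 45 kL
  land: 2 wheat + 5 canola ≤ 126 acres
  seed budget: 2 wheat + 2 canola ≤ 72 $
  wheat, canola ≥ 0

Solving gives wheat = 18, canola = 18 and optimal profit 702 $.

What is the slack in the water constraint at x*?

water used = 1·18 + 1·18 = 36; slack = 45 − 36 = 9.

9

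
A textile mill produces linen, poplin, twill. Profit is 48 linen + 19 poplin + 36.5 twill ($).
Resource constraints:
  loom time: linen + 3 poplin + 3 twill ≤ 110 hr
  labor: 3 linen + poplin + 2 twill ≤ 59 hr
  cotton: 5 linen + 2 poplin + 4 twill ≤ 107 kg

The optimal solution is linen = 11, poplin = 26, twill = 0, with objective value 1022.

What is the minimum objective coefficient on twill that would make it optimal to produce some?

38

Binding: labor and cotton. Non-binding: loom time (21 unused).
Since loom time is not tight, its dual is 0.
From A_Bᵀ y = c: 3·y_labor + 5·y_cotton = 48; 1·y_labor + 2·y_cotton = 19.
Solving: y_labor = 1, y_cotton = 9.
twill enters the basis when its profit ≥ yᵀa₃ = 1·2 + 9·4 = 38.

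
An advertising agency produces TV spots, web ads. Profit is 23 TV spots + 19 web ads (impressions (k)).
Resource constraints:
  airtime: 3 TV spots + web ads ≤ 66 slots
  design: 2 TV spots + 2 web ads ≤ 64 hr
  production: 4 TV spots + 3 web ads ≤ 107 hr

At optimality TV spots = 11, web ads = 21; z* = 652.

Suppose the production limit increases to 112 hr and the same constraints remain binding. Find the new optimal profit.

672

Check each constraint at x*: airtime 54/66 (slack 12); design 64/64 (tight); production 107/107 (tight).
By complementary slackness, y = 0 for the non-binding constraint.
Dual feasibility on the basic columns requires 2·y_design + 4·y_production = 23, 2·y_design + 3·y_production = 19.
This yields shadow prices y_design = 3.5, y_production = 4.
Δz = y_production·Δb = 4 × (5) = 20, so new z* = 652 + 20 = 672.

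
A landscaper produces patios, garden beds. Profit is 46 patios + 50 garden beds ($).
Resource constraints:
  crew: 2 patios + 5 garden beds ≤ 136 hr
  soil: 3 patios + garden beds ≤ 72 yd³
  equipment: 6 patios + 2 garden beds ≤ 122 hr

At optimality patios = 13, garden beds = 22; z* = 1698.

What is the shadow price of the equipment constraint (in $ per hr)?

5

Binding: crew and equipment. Non-binding: soil (11 unused).
Since soil is not tight, its dual is 0.
From A_Bᵀ y = c: 2·y_crew + 6·y_equipment = 46; 5·y_crew + 2·y_equipment = 50.
→ y_crew = 8 and y_equipment = 5.
Shadow price of equipment = 5.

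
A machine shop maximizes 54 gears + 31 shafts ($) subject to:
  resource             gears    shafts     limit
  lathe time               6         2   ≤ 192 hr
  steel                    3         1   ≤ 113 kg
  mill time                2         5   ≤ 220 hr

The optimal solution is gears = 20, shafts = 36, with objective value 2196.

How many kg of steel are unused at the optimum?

17

steel used = 3·20 + 1·36 = 96; slack = 113 − 96 = 17.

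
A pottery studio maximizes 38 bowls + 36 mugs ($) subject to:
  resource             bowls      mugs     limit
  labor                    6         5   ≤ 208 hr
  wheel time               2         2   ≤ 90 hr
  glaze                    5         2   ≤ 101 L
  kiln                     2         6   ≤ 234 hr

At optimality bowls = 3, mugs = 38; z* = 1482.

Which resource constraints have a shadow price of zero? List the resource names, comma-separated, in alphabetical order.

glaze, wheel time

labor: 208/208 (binding)
wheel time: 82/90 (slack 8)
glaze: 91/101 (slack 10)
kiln: 234/234 (binding)
By complementary slackness, a constraint with positive slack has shadow price 0 → glaze, wheel time.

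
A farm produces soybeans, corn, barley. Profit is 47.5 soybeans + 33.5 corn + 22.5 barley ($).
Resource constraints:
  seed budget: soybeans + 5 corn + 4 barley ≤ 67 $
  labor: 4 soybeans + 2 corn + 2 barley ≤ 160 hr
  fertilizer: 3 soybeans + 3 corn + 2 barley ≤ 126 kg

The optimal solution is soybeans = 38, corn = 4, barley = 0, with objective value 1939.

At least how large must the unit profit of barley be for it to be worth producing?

27

Check each constraint at x*: seed budget 58/67 (slack 9); labor 160/160 (tight); fertilizer 126/126 (tight).
Since seed budget is not tight, its dual is 0.
Dual feasibility on the basic columns requires 4·y_labor + 3·y_fertilizer = 47.5, 2·y_labor + 3·y_fertilizer = 33.5.
Solving: y_labor = 7, y_fertilizer = 6.5.
barley enters the basis when its profit ≥ yᵀa₃ = 7·2 + 6.5·2 = 27.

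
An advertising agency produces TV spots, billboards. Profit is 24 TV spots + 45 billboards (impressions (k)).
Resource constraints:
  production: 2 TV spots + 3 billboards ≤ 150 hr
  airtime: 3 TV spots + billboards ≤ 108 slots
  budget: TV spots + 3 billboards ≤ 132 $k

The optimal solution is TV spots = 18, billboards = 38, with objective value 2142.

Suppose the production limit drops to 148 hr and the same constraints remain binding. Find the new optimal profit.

2124

Binding: production and budget. Non-binding: airtime (16 unused).
Slack constraints have shadow price 0 (complementary slackness).
Dual feasibility on the basic columns requires 2·y_production + 1·y_budget = 24, 3·y_production + 3·y_budget = 45.
Solving: y_production = 9, y_budget = 6.
Δz = y_production·Δb = 9 × (-2) = -18, so new z* = 2142 − 18 = 2124.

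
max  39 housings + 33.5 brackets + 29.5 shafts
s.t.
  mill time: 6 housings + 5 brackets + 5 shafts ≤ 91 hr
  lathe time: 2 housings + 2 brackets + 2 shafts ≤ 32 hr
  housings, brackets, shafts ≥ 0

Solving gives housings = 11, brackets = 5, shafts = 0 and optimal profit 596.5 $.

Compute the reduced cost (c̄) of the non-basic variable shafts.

Both mill time and lathe time are binding at x*.
The binding rows give the dual system: 6·y_mill time + 2·y_lathe time = 39 and 5·y_mill time + 2·y_lathe time = 33.5.
This yields shadow prices y_mill time = 5.5, y_lathe time = 3.
Reduced cost of shafts: c₃ − yᵀa₃ = 29.5 − (5.5·5 + 3·2) = 29.5 − 33.5 = -4.

-4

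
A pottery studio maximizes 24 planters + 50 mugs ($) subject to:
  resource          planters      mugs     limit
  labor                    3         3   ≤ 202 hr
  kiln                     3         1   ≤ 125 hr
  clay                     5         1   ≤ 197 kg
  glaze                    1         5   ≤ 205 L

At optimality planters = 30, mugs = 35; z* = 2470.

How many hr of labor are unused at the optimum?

labor used = 3·30 + 3·35 = 195; slack = 202 − 195 = 7.

7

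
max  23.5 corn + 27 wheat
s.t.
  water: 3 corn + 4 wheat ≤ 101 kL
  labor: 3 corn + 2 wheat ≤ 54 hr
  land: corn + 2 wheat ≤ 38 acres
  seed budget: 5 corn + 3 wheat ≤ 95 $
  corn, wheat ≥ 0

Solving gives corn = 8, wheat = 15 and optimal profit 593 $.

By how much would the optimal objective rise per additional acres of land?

At the optimum: water uses 84 of 101 (slack = 17); labor uses 54 of 54 (binding); land uses 38 of 38 (binding); seed budget uses 85 of 95 (slack = 10).
By complementary slackness, y = 0 for the non-binding constraints.
The binding rows give the dual system: 3·y_labor + 1·y_land = 23.5 and 2·y_labor + 2·y_land = 27.
This yields shadow prices y_labor = 5, y_land = 8.5.
Shadow price of land = 8.5.

8.5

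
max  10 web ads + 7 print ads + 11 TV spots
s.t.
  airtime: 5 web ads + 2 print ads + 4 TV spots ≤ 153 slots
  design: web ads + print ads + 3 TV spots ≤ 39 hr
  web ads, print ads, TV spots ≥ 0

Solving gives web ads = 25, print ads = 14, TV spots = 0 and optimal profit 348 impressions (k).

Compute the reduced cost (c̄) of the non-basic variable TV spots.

Both airtime and design are binding at x*.
The binding rows give the dual system: 5·y_airtime + 1·y_design = 10 and 2·y_airtime + 1·y_design = 7.
Solving: y_airtime = 1, y_design = 5.
Reduced cost of TV spots: c₃ − yᵀa₃ = 11 − (1·4 + 5·3) = 11 − 19 = -8.

-8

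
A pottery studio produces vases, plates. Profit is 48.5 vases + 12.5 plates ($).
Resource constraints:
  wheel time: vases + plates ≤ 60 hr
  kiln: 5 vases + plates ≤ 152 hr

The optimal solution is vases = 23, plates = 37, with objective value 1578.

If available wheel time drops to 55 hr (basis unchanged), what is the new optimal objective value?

1560.5

At the optimum: wheel time uses 60 of 60 (binding); kiln uses 152 of 152 (binding).
From A_Bᵀ y = c: 1·y_wheel time + 5·y_kiln = 48.5; 1·y_wheel time + 1·y_kiln = 12.5.
→ y_wheel time = 3.5 and y_kiln = 9.
Δz = y_wheel time·Δb = 3.5 × (-5) = -17.5, so new z* = 1578 − 17.5 = 1560.5.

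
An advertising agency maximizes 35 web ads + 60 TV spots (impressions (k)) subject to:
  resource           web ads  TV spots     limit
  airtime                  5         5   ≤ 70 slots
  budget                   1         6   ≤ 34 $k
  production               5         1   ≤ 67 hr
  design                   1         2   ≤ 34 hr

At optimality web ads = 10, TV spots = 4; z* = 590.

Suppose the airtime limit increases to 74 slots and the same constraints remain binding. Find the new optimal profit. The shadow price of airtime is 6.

Δb = 4, so new z* = 590 + (6)·(4) = 590 + 24 = 614.

614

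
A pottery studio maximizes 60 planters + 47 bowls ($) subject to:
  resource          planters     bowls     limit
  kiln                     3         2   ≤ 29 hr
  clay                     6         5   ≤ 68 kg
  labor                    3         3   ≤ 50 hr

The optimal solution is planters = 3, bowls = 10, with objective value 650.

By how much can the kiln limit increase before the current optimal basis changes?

Binding constraints: kiln, clay. The basis is B = [[3,2],[6,5]] with det 3.
Per unit increase in kiln, x* moves by d = (1.6667, -2).
The basis stays optimal until bowls reaches 0; allowable increase = 5 hr.

5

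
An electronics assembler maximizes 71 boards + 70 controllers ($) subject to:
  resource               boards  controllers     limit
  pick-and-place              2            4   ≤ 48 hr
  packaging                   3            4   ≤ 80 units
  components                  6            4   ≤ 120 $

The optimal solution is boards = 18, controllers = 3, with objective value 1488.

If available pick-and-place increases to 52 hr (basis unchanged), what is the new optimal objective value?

1522

Binding: pick-and-place and components. Non-binding: packaging (14 unused).
Slack constraints have shadow price 0 (complementary slackness).
The binding rows give the dual system: 2·y_pick-and-place + 6·y_components = 71 and 4·y_pick-and-place + 4·y_components = 70.
This yields shadow prices y_pick-and-place = 8.5, y_components = 9.
Δz = y_pick-and-place·Δb = 8.5 × (4) = 34, so new z* = 1488 + 34 = 1522.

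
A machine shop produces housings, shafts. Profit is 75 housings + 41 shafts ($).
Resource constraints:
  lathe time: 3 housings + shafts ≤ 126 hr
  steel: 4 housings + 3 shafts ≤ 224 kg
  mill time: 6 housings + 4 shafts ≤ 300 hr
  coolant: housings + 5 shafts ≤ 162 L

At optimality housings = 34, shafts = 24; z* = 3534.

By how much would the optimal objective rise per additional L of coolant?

0

Check each constraint at x*: lathe time 126/126 (tight); steel 208/224 (slack 16); mill time 300/300 (tight); coolant 154/162 (slack 8).
Since steel, coolant are not tight, their duals are 0.
From A_Bᵀ y = c: 3·y_lathe time + 6·y_mill time = 75; 1·y_lathe time + 4·y_mill time = 41.
→ y_lathe time = 9 and y_mill time = 8.
Shadow price of coolant = 0.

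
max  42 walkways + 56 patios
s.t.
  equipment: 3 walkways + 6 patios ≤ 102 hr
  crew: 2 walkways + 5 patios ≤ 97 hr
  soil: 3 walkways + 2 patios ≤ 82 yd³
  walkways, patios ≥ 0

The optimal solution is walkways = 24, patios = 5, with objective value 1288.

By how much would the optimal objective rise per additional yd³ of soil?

Check each constraint at x*: equipment 102/102 (tight); crew 73/97 (slack 24); soil 82/82 (tight).
Slack constraints have shadow price 0 (complementary slackness).
From A_Bᵀ y = c: 3·y_equipment + 3·y_soil = 42; 6·y_equipment + 2·y_soil = 56.
Solving: y_equipment = 7, y_soil = 7.
Shadow price of soil = 7.

7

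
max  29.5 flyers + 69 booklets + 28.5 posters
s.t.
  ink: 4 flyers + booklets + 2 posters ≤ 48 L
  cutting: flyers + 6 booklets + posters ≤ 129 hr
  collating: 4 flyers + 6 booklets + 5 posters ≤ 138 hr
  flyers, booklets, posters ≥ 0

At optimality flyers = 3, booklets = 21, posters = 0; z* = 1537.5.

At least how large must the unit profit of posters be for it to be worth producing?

35.5

At the optimum: ink uses 33 of 48 (slack = 15); cutting uses 129 of 129 (binding); collating uses 138 of 138 (binding).
Since ink is not tight, its dual is 0.
The binding rows give the dual system: 1·y_cutting + 4·y_collating = 29.5 and 6·y_cutting + 6·y_collating = 69.
Solving: y_cutting = 5.5, y_collating = 6.
posters enters the basis when its profit ≥ yᵀa₃ = 5.5·1 + 6·5 = 35.5.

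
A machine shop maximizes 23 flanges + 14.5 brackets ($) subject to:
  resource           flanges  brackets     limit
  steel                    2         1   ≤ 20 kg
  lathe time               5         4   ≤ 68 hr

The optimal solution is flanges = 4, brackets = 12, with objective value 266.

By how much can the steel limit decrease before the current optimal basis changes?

3

Binding constraints: steel, lathe time. The basis is B = [[2,1],[5,4]] with det 3.
Per unit decrease in steel, x* moves by d = (-1.3333, 1.6667).
The basis stays optimal until flanges reaches 0; allowable decrease = 3 kg.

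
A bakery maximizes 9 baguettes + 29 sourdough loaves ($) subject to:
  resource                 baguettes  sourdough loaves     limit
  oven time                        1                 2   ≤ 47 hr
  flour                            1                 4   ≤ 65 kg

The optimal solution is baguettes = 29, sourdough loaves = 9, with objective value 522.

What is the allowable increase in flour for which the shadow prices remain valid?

Binding constraints: oven time, flour. The basis is B = [[1,2],[1,4]] with det 2.
Per unit increase in flour, x* moves by d = (-1, 0.5).
The basis stays optimal until baguettes reaches 0; allowable increase = 29 kg.

29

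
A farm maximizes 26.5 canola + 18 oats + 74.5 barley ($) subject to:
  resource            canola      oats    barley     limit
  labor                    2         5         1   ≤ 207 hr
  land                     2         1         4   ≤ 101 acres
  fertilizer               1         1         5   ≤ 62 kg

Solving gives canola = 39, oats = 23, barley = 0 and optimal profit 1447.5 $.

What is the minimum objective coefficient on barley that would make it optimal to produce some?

At the optimum: labor uses 193 of 207 (slack = 14); land uses 101 of 101 (binding); fertilizer uses 62 of 62 (binding).
Since labor is not tight, its dual is 0.
The binding rows give the dual system: 2·y_land + 1·y_fertilizer = 26.5 and 1·y_land + 1·y_fertilizer = 18.
Solving: y_land = 8.5, y_fertilizer = 9.5.
barley enters the basis when its profit ≥ yᵀa₃ = 8.5·4 + 9.5·5 = 81.5.

81.5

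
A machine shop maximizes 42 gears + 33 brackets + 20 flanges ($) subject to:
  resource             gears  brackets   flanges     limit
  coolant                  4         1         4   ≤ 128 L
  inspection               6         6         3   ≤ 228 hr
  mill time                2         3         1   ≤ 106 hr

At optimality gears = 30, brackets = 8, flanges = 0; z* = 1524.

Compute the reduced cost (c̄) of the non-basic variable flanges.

Binding: coolant and inspection. Non-binding: mill time (22 unused).
By complementary slackness, y = 0 for the non-binding constraint.
The binding rows give the dual system: 4·y_coolant + 6·y_inspection = 42 and 1·y_coolant + 6·y_inspection = 33.
→ y_coolant = 3 and y_inspection = 5.
Reduced cost of flanges: c₃ − yᵀa₃ = 20 − (3·4 + 5·3) = 20 − 27 = -7.

-7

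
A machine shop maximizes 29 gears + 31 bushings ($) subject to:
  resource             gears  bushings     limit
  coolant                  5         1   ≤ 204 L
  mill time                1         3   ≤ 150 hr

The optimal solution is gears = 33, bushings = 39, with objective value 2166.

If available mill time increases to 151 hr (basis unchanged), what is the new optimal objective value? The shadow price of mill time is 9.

2175

Δb = 1, so new z* = 2166 + (9)·(1) = 2166 + 9 = 2175.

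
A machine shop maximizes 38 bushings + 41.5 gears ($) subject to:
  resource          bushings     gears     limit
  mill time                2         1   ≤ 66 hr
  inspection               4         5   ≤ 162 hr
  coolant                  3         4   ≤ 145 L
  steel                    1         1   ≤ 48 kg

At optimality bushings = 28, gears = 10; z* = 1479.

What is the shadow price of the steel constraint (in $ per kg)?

Check each constraint at x*: mill time 66/66 (tight); inspection 162/162 (tight); coolant 124/145 (slack 21); steel 38/48 (slack 10).
By complementary slackness, y = 0 for the non-binding constraints.
Dual feasibility on the basic columns requires 2·y_mill time + 4·y_inspection = 38, 1·y_mill time + 5·y_inspection = 41.5.
This yields shadow prices y_mill time = 4, y_inspection = 7.5.
Shadow price of steel = 0.

0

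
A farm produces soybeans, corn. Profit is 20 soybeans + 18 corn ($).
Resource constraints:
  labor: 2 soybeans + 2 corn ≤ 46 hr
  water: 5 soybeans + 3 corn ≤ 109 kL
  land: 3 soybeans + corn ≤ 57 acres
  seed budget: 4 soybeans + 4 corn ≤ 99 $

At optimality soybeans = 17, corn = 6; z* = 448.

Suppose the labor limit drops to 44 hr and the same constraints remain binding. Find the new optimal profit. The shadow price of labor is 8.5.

431

Δb = -2, so new z* = 448 + (8.5)·(-2) = 448 − 17 = 431.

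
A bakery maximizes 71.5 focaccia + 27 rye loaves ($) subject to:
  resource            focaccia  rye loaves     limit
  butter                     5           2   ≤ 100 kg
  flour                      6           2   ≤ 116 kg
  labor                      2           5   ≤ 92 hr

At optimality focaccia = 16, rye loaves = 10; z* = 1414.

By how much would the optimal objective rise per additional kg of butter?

9.5

Binding: butter and flour. Non-binding: labor (10 unused).
Slack constraints have shadow price 0 (complementary slackness).
The binding rows give the dual system: 5·y_butter + 6·y_flour = 71.5 and 2·y_butter + 2·y_flour = 27.
This yields shadow prices y_butter = 9.5, y_flour = 4.
Shadow price of butter = 9.5.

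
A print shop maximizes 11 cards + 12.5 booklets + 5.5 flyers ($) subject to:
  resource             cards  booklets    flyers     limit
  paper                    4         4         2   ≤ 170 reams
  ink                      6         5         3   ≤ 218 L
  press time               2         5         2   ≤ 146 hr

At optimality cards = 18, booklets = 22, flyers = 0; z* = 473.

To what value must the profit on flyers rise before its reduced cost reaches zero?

6.5

At the optimum: paper uses 160 of 170 (slack = 10); ink uses 218 of 218 (binding); press time uses 146 of 146 (binding).
Slack constraints have shadow price 0 (complementary slackness).
The binding rows give the dual system: 6·y_ink + 2·y_press time = 11 and 5·y_ink + 5·y_press time = 12.5.
→ y_ink = 1.5 and y_press time = 1.
flyers enters the basis when its profit ≥ yᵀa₃ = 1.5·3 + 1·2 = 6.5.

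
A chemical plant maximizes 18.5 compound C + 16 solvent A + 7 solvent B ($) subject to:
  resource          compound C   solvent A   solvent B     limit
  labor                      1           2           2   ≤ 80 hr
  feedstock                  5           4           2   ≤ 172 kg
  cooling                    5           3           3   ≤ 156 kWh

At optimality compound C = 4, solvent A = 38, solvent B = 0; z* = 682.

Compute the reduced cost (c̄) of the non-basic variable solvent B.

At the optimum: labor uses 80 of 80 (binding); feedstock uses 172 of 172 (binding); cooling uses 134 of 156 (slack = 22).
By complementary slackness, y = 0 for the non-binding constraint.
The binding rows give the dual system: 1·y_labor + 5·y_feedstock = 18.5 and 2·y_labor + 4·y_feedstock = 16.
→ y_labor = 1 and y_feedstock = 3.5.
Reduced cost of solvent B: c₃ − yᵀa₃ = 7 − (1·2 + 3.5·2) = 7 − 9 = -2.

-2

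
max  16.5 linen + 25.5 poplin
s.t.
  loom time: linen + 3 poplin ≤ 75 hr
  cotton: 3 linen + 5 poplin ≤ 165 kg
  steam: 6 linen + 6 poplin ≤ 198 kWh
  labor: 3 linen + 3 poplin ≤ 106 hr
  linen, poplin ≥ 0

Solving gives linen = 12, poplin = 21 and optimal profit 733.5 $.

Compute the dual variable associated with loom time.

Check each constraint at x*: loom time 75/75 (tight); cotton 141/165 (slack 24); steam 198/198 (tight); labor 99/106 (slack 7).
Since cotton, labor are not tight, their duals are 0.
The binding rows give the dual system: 1·y_loom time + 6·y_steam = 16.5 and 3·y_loom time + 6·y_steam = 25.5.
This yields shadow prices y_loom time = 4.5, y_steam = 2.
Shadow price of loom time = 4.5.

4.5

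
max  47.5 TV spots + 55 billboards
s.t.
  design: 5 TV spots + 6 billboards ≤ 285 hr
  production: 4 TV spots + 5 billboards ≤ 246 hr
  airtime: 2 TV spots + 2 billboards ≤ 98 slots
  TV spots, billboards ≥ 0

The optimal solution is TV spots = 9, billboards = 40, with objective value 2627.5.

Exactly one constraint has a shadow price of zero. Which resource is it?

production

design: 285/285 (binding)
production: 236/246 (slack 10)
airtime: 98/98 (binding)
By complementary slackness, a constraint with positive slack has shadow price 0 → production.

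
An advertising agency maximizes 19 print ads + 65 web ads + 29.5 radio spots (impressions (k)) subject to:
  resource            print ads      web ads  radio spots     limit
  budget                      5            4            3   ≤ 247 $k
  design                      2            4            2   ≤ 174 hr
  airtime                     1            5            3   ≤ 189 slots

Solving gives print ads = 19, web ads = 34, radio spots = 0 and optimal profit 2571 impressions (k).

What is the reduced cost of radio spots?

Binding: design and airtime. Non-binding: budget (16 unused).
Slack constraints have shadow price 0 (complementary slackness).
From A_Bᵀ y = c: 2·y_design + 1·y_airtime = 19; 4·y_design + 5·y_airtime = 65.
Solving: y_design = 5, y_airtime = 9.
Reduced cost of radio spots: c₃ − yᵀa₃ = 29.5 − (5·2 + 9·3) = 29.5 − 37 = -7.5.

-7.5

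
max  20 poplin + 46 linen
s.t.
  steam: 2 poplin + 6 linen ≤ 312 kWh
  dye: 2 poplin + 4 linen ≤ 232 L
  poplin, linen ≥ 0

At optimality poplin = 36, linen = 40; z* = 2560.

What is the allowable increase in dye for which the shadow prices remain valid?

80

Binding constraints: steam, dye. The basis is B = [[2,6],[2,4]] with det -4.
Per unit increase in dye, x* moves by d = (1.5, -0.5).
The basis stays optimal until linen reaches 0; allowable increase = 80 L.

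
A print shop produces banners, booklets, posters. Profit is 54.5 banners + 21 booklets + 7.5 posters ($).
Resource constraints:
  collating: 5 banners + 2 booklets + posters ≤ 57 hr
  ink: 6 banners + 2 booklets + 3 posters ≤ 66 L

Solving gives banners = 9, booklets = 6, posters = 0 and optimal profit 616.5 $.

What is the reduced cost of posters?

Check each constraint at x*: collating 57/57 (tight); ink 66/66 (tight).
From A_Bᵀ y = c: 5·y_collating + 6·y_ink = 54.5; 2·y_collating + 2·y_ink = 21.
This yields shadow prices y_collating = 8.5, y_ink = 2.
Reduced cost of posters: c₃ − yᵀa₃ = 7.5 − (8.5·1 + 2·3) = 7.5 − 14.5 = -7.

-7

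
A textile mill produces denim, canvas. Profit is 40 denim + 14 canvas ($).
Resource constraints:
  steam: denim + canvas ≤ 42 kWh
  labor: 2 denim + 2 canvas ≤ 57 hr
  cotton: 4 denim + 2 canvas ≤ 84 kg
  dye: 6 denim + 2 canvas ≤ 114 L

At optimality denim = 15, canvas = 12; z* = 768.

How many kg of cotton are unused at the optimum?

0

cotton used = 4·15 + 2·12 = 84; slack = 84 − 84 = 0.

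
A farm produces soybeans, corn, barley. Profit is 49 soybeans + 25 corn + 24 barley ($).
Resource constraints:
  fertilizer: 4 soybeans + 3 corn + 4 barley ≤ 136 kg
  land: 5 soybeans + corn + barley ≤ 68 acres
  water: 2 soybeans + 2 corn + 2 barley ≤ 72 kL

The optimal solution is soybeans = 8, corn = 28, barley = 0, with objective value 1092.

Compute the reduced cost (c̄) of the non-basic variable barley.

-1

Binding: land and water. Non-binding: fertilizer (20 unused).
By complementary slackness, y = 0 for the non-binding constraint.
Dual feasibility on the basic columns requires 5·y_land + 2·y_water = 49, 1·y_land + 2·y_water = 25.
→ y_land = 6 and y_water = 9.5.
Reduced cost of barley: c₃ − yᵀa₃ = 24 − (6·1 + 9.5·2) = 24 − 25 = -1.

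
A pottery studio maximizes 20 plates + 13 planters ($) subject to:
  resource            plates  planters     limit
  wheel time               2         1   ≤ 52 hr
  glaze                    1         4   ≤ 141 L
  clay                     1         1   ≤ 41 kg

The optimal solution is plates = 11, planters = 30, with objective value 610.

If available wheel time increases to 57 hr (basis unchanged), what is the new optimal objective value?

Check each constraint at x*: wheel time 52/52 (tight); glaze 131/141 (slack 10); clay 41/41 (tight).
Since glaze is not tight, its dual is 0.
Dual feasibility on the basic columns requires 2·y_wheel time + 1·y_clay = 20, 1·y_wheel time + 1·y_clay = 13.
→ y_wheel time = 7 and y_clay = 6.
Δz = y_wheel time·Δb = 7 × (5) = 35, so new z* = 610 + 35 = 645.

645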